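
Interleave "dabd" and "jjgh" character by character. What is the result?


Interleaving "dabd" and "jjgh":
  Position 0: 'd' from first, 'j' from second => "dj"
  Position 1: 'a' from first, 'j' from second => "aj"
  Position 2: 'b' from first, 'g' from second => "bg"
  Position 3: 'd' from first, 'h' from second => "dh"
Result: djajbgdh

djajbgdh


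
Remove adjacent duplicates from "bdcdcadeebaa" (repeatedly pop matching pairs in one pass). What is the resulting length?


Input: bdcdcadeebaa
Stack-based adjacent duplicate removal:
  Read 'b': push. Stack: b
  Read 'd': push. Stack: bd
  Read 'c': push. Stack: bdc
  Read 'd': push. Stack: bdcd
  Read 'c': push. Stack: bdcdc
  Read 'a': push. Stack: bdcdca
  Read 'd': push. Stack: bdcdcad
  Read 'e': push. Stack: bdcdcade
  Read 'e': matches stack top 'e' => pop. Stack: bdcdcad
  Read 'b': push. Stack: bdcdcadb
  Read 'a': push. Stack: bdcdcadba
  Read 'a': matches stack top 'a' => pop. Stack: bdcdcadb
Final stack: "bdcdcadb" (length 8)

8


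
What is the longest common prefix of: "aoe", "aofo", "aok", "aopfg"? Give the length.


Words: aoe, aofo, aok, aopfg
  Position 0: all 'a' => match
  Position 1: all 'o' => match
  Position 2: ('e', 'f', 'k', 'p') => mismatch, stop
LCP = "ao" (length 2)

2


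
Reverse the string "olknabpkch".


Input: olknabpkch
Reading characters right to left:
  Position 9: 'h'
  Position 8: 'c'
  Position 7: 'k'
  Position 6: 'p'
  Position 5: 'b'
  Position 4: 'a'
  Position 3: 'n'
  Position 2: 'k'
  Position 1: 'l'
  Position 0: 'o'
Reversed: hckpbanklo

hckpbanklo


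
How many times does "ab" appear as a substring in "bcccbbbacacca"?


Searching for "ab" in "bcccbbbacacca"
Scanning each position:
  Position 0: "bc" => no
  Position 1: "cc" => no
  Position 2: "cc" => no
  Position 3: "cb" => no
  Position 4: "bb" => no
  Position 5: "bb" => no
  Position 6: "ba" => no
  Position 7: "ac" => no
  Position 8: "ca" => no
  Position 9: "ac" => no
  Position 10: "cc" => no
  Position 11: "ca" => no
Total occurrences: 0

0


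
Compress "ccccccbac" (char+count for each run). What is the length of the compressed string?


Input: ccccccbac
Runs:
  'c' x 6 => "c6"
  'b' x 1 => "b1"
  'a' x 1 => "a1"
  'c' x 1 => "c1"
Compressed: "c6b1a1c1"
Compressed length: 8

8


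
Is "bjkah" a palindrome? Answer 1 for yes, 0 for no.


Input: bjkah
Reversed: hakjb
  Compare pos 0 ('b') with pos 4 ('h'): MISMATCH
  Compare pos 1 ('j') with pos 3 ('a'): MISMATCH
Result: not a palindrome

0


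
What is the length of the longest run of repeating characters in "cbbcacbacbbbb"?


Input: "cbbcacbacbbbb"
Scanning for longest run:
  Position 1 ('b'): new char, reset run to 1
  Position 2 ('b'): continues run of 'b', length=2
  Position 3 ('c'): new char, reset run to 1
  Position 4 ('a'): new char, reset run to 1
  Position 5 ('c'): new char, reset run to 1
  Position 6 ('b'): new char, reset run to 1
  Position 7 ('a'): new char, reset run to 1
  Position 8 ('c'): new char, reset run to 1
  Position 9 ('b'): new char, reset run to 1
  Position 10 ('b'): continues run of 'b', length=2
  Position 11 ('b'): continues run of 'b', length=3
  Position 12 ('b'): continues run of 'b', length=4
Longest run: 'b' with length 4

4


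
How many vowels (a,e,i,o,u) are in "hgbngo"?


Input: hgbngo
Checking each character:
  'h' at position 0: consonant
  'g' at position 1: consonant
  'b' at position 2: consonant
  'n' at position 3: consonant
  'g' at position 4: consonant
  'o' at position 5: vowel (running total: 1)
Total vowels: 1

1


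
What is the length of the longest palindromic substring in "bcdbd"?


Input: "bcdbd"
Checking substrings for palindromes:
  [2:5] "dbd" (len 3) => palindrome
Longest palindromic substring: "dbd" with length 3

3


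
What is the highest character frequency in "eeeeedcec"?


Input: eeeeedcec
Character counts:
  'c': 2
  'd': 1
  'e': 6
Maximum frequency: 6

6


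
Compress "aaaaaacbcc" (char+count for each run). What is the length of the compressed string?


Input: aaaaaacbcc
Runs:
  'a' x 6 => "a6"
  'c' x 1 => "c1"
  'b' x 1 => "b1"
  'c' x 2 => "c2"
Compressed: "a6c1b1c2"
Compressed length: 8

8


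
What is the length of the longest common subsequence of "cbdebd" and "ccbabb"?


LCS of "cbdebd" and "ccbabb"
DP table:
           c    c    b    a    b    b
      0    0    0    0    0    0    0
  c   0    1    1    1    1    1    1
  b   0    1    1    2    2    2    2
  d   0    1    1    2    2    2    2
  e   0    1    1    2    2    2    2
  b   0    1    1    2    2    3    3
  d   0    1    1    2    2    3    3
LCS length = dp[6][6] = 3

3


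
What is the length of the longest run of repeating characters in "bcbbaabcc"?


Input: "bcbbaabcc"
Scanning for longest run:
  Position 1 ('c'): new char, reset run to 1
  Position 2 ('b'): new char, reset run to 1
  Position 3 ('b'): continues run of 'b', length=2
  Position 4 ('a'): new char, reset run to 1
  Position 5 ('a'): continues run of 'a', length=2
  Position 6 ('b'): new char, reset run to 1
  Position 7 ('c'): new char, reset run to 1
  Position 8 ('c'): continues run of 'c', length=2
Longest run: 'b' with length 2

2


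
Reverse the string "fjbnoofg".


Input: fjbnoofg
Reading characters right to left:
  Position 7: 'g'
  Position 6: 'f'
  Position 5: 'o'
  Position 4: 'o'
  Position 3: 'n'
  Position 2: 'b'
  Position 1: 'j'
  Position 0: 'f'
Reversed: gfoonbjf

gfoonbjf


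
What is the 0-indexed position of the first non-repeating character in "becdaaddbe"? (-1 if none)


Input: becdaaddbe
Character frequencies:
  'a': 2
  'b': 2
  'c': 1
  'd': 3
  'e': 2
Scanning left to right for freq == 1:
  Position 0 ('b'): freq=2, skip
  Position 1 ('e'): freq=2, skip
  Position 2 ('c'): unique! => answer = 2

2


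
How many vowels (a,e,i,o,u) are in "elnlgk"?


Input: elnlgk
Checking each character:
  'e' at position 0: vowel (running total: 1)
  'l' at position 1: consonant
  'n' at position 2: consonant
  'l' at position 3: consonant
  'g' at position 4: consonant
  'k' at position 5: consonant
Total vowels: 1

1


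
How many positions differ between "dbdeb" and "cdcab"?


Comparing "dbdeb" and "cdcab" position by position:
  Position 0: 'd' vs 'c' => DIFFER
  Position 1: 'b' vs 'd' => DIFFER
  Position 2: 'd' vs 'c' => DIFFER
  Position 3: 'e' vs 'a' => DIFFER
  Position 4: 'b' vs 'b' => same
Positions that differ: 4

4


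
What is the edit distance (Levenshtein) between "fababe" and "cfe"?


Computing edit distance: "fababe" -> "cfe"
DP table:
           c    f    e
      0    1    2    3
  f   1    1    1    2
  a   2    2    2    2
  b   3    3    3    3
  a   4    4    4    4
  b   5    5    5    5
  e   6    6    6    5
Edit distance = dp[6][3] = 5

5


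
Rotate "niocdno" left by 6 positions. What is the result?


Input: "niocdno", rotate left by 6
First 6 characters: "niocdn"
Remaining characters: "o"
Concatenate remaining + first: "o" + "niocdn" = "oniocdn"

oniocdn


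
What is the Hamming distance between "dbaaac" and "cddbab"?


Comparing "dbaaac" and "cddbab" position by position:
  Position 0: 'd' vs 'c' => differ
  Position 1: 'b' vs 'd' => differ
  Position 2: 'a' vs 'd' => differ
  Position 3: 'a' vs 'b' => differ
  Position 4: 'a' vs 'a' => same
  Position 5: 'c' vs 'b' => differ
Total differences (Hamming distance): 5

5


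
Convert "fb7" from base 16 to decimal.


Input: "fb7" in base 16
Positional expansion:
  Digit 'f' (value 15) x 16^2 = 3840
  Digit 'b' (value 11) x 16^1 = 176
  Digit '7' (value 7) x 16^0 = 7
Sum = 4023

4023


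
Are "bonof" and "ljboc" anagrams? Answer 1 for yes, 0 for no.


Strings: "bonof", "ljboc"
Sorted first:  bfnoo
Sorted second: bcjlo
Differ at position 1: 'f' vs 'c' => not anagrams

0


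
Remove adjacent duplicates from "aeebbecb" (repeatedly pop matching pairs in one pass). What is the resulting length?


Input: aeebbecb
Stack-based adjacent duplicate removal:
  Read 'a': push. Stack: a
  Read 'e': push. Stack: ae
  Read 'e': matches stack top 'e' => pop. Stack: a
  Read 'b': push. Stack: ab
  Read 'b': matches stack top 'b' => pop. Stack: a
  Read 'e': push. Stack: ae
  Read 'c': push. Stack: aec
  Read 'b': push. Stack: aecb
Final stack: "aecb" (length 4)

4


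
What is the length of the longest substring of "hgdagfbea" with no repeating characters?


Input: "hgdagfbea"
Sliding window (track last position of each char):
  Position 0 ('h'): window [0,0] length 1 -- new best
  Position 1 ('g'): window [0,1] length 2 -- new best
  Position 2 ('d'): window [0,2] length 3 -- new best
  Position 3 ('a'): window [0,3] length 4 -- new best
  Position 4 ('g'): repeat (last at 1), move window start to 2
  Position 4 ('g'): window [2,4] length 3
  Position 5 ('f'): window [2,5] length 4
  Position 6 ('b'): window [2,6] length 5 -- new best
  Position 7 ('e'): window [2,7] length 6 -- new best
  Position 8 ('a'): repeat (last at 3), move window start to 4
  Position 8 ('a'): window [4,8] length 5
Longest substring with no repeats: "dagfbe" with length 6

6


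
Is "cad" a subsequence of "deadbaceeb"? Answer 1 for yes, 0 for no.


Check if "cad" is a subsequence of "deadbaceeb"
Greedy scan:
  Position 0 ('d'): no match needed
  Position 1 ('e'): no match needed
  Position 2 ('a'): no match needed
  Position 3 ('d'): no match needed
  Position 4 ('b'): no match needed
  Position 5 ('a'): no match needed
  Position 6 ('c'): matches sub[0] = 'c'
  Position 7 ('e'): no match needed
  Position 8 ('e'): no match needed
  Position 9 ('b'): no match needed
Only matched 1/3 characters => not a subsequence

0


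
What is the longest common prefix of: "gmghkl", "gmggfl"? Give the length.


Words: gmghkl, gmggfl
  Position 0: all 'g' => match
  Position 1: all 'm' => match
  Position 2: all 'g' => match
  Position 3: ('h', 'g') => mismatch, stop
LCP = "gmg" (length 3)

3


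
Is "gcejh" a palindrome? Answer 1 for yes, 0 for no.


Input: gcejh
Reversed: hjecg
  Compare pos 0 ('g') with pos 4 ('h'): MISMATCH
  Compare pos 1 ('c') with pos 3 ('j'): MISMATCH
Result: not a palindrome

0


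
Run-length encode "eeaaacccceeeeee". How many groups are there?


Input: eeaaacccceeeeee
Scanning for consecutive runs:
  Group 1: 'e' x 2 (positions 0-1)
  Group 2: 'a' x 3 (positions 2-4)
  Group 3: 'c' x 4 (positions 5-8)
  Group 4: 'e' x 6 (positions 9-14)
Total groups: 4

4


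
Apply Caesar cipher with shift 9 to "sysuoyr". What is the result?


Caesar cipher: shift "sysuoyr" by 9
  's' (pos 18) + 9 = pos 1 = 'b'
  'y' (pos 24) + 9 = pos 7 = 'h'
  's' (pos 18) + 9 = pos 1 = 'b'
  'u' (pos 20) + 9 = pos 3 = 'd'
  'o' (pos 14) + 9 = pos 23 = 'x'
  'y' (pos 24) + 9 = pos 7 = 'h'
  'r' (pos 17) + 9 = pos 0 = 'a'
Result: bhbdxha

bhbdxha


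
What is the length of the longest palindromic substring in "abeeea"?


Input: "abeeea"
Checking substrings for palindromes:
  [2:5] "eee" (len 3) => palindrome
  [2:4] "ee" (len 2) => palindrome
  [3:5] "ee" (len 2) => palindrome
Longest palindromic substring: "eee" with length 3

3


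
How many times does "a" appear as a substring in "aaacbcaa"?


Searching for "a" in "aaacbcaa"
Scanning each position:
  Position 0: "a" => MATCH
  Position 1: "a" => MATCH
  Position 2: "a" => MATCH
  Position 3: "c" => no
  Position 4: "b" => no
  Position 5: "c" => no
  Position 6: "a" => MATCH
  Position 7: "a" => MATCH
Total occurrences: 5

5


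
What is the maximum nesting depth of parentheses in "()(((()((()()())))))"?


Input: "()(((()((()()())))))"
Tracking depth:
  Position 0 '(': depth becomes 1
  Position 1 ')': depth becomes 0
  Position 2 '(': depth becomes 1
  Position 3 '(': depth becomes 2
  Position 4 '(': depth becomes 3
  Position 5 '(': depth becomes 4
  Position 6 ')': depth becomes 3
  Position 7 '(': depth becomes 4
  Position 8 '(': depth becomes 5
  Position 9 '(': depth becomes 6
  Position 10 ')': depth becomes 5
  Position 11 '(': depth becomes 6
  Position 12 ')': depth becomes 5
  Position 13 '(': depth becomes 6
  Position 14 ')': depth becomes 5
  Position 15 ')': depth becomes 4
  Position 16 ')': depth becomes 3
  Position 17 ')': depth becomes 2
  Position 18 ')': depth becomes 1
  Position 19 ')': depth becomes 0
Maximum depth reached: 6

6


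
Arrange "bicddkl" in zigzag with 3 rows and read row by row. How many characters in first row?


Zigzag "bicddkl" into 3 rows:
Placing characters:
  'b' => row 0
  'i' => row 1
  'c' => row 2
  'd' => row 1
  'd' => row 0
  'k' => row 1
  'l' => row 2
Rows:
  Row 0: "bd"
  Row 1: "idk"
  Row 2: "cl"
First row length: 2

2


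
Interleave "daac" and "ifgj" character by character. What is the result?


Interleaving "daac" and "ifgj":
  Position 0: 'd' from first, 'i' from second => "di"
  Position 1: 'a' from first, 'f' from second => "af"
  Position 2: 'a' from first, 'g' from second => "ag"
  Position 3: 'c' from first, 'j' from second => "cj"
Result: diafagcj

diafagcj


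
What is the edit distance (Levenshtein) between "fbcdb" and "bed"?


Computing edit distance: "fbcdb" -> "bed"
DP table:
           b    e    d
      0    1    2    3
  f   1    1    2    3
  b   2    1    2    3
  c   3    2    2    3
  d   4    3    3    2
  b   5    4    4    3
Edit distance = dp[5][3] = 3

3


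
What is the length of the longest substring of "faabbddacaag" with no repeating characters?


Input: "faabbddacaag"
Sliding window (track last position of each char):
  Position 0 ('f'): window [0,0] length 1 -- new best
  Position 1 ('a'): window [0,1] length 2 -- new best
  Position 2 ('a'): repeat (last at 1), move window start to 2
  Position 2 ('a'): window [2,2] length 1
  Position 3 ('b'): window [2,3] length 2
  Position 4 ('b'): repeat (last at 3), move window start to 4
  Position 4 ('b'): window [4,4] length 1
  Position 5 ('d'): window [4,5] length 2
  Position 6 ('d'): repeat (last at 5), move window start to 6
  Position 6 ('d'): window [6,6] length 1
  Position 7 ('a'): window [6,7] length 2
  Position 8 ('c'): window [6,8] length 3 -- new best
  Position 9 ('a'): repeat (last at 7), move window start to 8
  Position 9 ('a'): window [8,9] length 2
  Position 10 ('a'): repeat (last at 9), move window start to 10
  Position 10 ('a'): window [10,10] length 1
  Position 11 ('g'): window [10,11] length 2
Longest substring with no repeats: "dac" with length 3

3


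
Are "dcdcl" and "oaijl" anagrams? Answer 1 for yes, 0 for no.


Strings: "dcdcl", "oaijl"
Sorted first:  ccddl
Sorted second: aijlo
Differ at position 0: 'c' vs 'a' => not anagrams

0


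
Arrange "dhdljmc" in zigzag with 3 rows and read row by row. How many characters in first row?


Zigzag "dhdljmc" into 3 rows:
Placing characters:
  'd' => row 0
  'h' => row 1
  'd' => row 2
  'l' => row 1
  'j' => row 0
  'm' => row 1
  'c' => row 2
Rows:
  Row 0: "dj"
  Row 1: "hlm"
  Row 2: "dc"
First row length: 2

2


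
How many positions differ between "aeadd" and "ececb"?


Comparing "aeadd" and "ececb" position by position:
  Position 0: 'a' vs 'e' => DIFFER
  Position 1: 'e' vs 'c' => DIFFER
  Position 2: 'a' vs 'e' => DIFFER
  Position 3: 'd' vs 'c' => DIFFER
  Position 4: 'd' vs 'b' => DIFFER
Positions that differ: 5

5


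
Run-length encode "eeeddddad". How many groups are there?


Input: eeeddddad
Scanning for consecutive runs:
  Group 1: 'e' x 3 (positions 0-2)
  Group 2: 'd' x 4 (positions 3-6)
  Group 3: 'a' x 1 (positions 7-7)
  Group 4: 'd' x 1 (positions 8-8)
Total groups: 4

4


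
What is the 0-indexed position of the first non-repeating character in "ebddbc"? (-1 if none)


Input: ebddbc
Character frequencies:
  'b': 2
  'c': 1
  'd': 2
  'e': 1
Scanning left to right for freq == 1:
  Position 0 ('e'): unique! => answer = 0

0


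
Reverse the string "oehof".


Input: oehof
Reading characters right to left:
  Position 4: 'f'
  Position 3: 'o'
  Position 2: 'h'
  Position 1: 'e'
  Position 0: 'o'
Reversed: foheo

foheo


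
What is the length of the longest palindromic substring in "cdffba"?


Input: "cdffba"
Checking substrings for palindromes:
  [2:4] "ff" (len 2) => palindrome
Longest palindromic substring: "ff" with length 2

2


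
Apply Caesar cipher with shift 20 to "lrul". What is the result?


Caesar cipher: shift "lrul" by 20
  'l' (pos 11) + 20 = pos 5 = 'f'
  'r' (pos 17) + 20 = pos 11 = 'l'
  'u' (pos 20) + 20 = pos 14 = 'o'
  'l' (pos 11) + 20 = pos 5 = 'f'
Result: flof

flof


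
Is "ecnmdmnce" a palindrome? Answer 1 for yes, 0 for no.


Input: ecnmdmnce
Reversed: ecnmdmnce
  Compare pos 0 ('e') with pos 8 ('e'): match
  Compare pos 1 ('c') with pos 7 ('c'): match
  Compare pos 2 ('n') with pos 6 ('n'): match
  Compare pos 3 ('m') with pos 5 ('m'): match
Result: palindrome

1


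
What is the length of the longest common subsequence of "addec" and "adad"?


LCS of "addec" and "adad"
DP table:
           a    d    a    d
      0    0    0    0    0
  a   0    1    1    1    1
  d   0    1    2    2    2
  d   0    1    2    2    3
  e   0    1    2    2    3
  c   0    1    2    2    3
LCS length = dp[5][4] = 3

3


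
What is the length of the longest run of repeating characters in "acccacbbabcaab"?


Input: "acccacbbabcaab"
Scanning for longest run:
  Position 1 ('c'): new char, reset run to 1
  Position 2 ('c'): continues run of 'c', length=2
  Position 3 ('c'): continues run of 'c', length=3
  Position 4 ('a'): new char, reset run to 1
  Position 5 ('c'): new char, reset run to 1
  Position 6 ('b'): new char, reset run to 1
  Position 7 ('b'): continues run of 'b', length=2
  Position 8 ('a'): new char, reset run to 1
  Position 9 ('b'): new char, reset run to 1
  Position 10 ('c'): new char, reset run to 1
  Position 11 ('a'): new char, reset run to 1
  Position 12 ('a'): continues run of 'a', length=2
  Position 13 ('b'): new char, reset run to 1
Longest run: 'c' with length 3

3


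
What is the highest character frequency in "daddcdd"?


Input: daddcdd
Character counts:
  'a': 1
  'c': 1
  'd': 5
Maximum frequency: 5

5


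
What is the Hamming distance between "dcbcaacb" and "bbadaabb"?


Comparing "dcbcaacb" and "bbadaabb" position by position:
  Position 0: 'd' vs 'b' => differ
  Position 1: 'c' vs 'b' => differ
  Position 2: 'b' vs 'a' => differ
  Position 3: 'c' vs 'd' => differ
  Position 4: 'a' vs 'a' => same
  Position 5: 'a' vs 'a' => same
  Position 6: 'c' vs 'b' => differ
  Position 7: 'b' vs 'b' => same
Total differences (Hamming distance): 5

5


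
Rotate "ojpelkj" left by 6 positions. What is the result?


Input: "ojpelkj", rotate left by 6
First 6 characters: "ojpelk"
Remaining characters: "j"
Concatenate remaining + first: "j" + "ojpelk" = "jojpelk"

jojpelk


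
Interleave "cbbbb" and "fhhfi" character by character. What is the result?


Interleaving "cbbbb" and "fhhfi":
  Position 0: 'c' from first, 'f' from second => "cf"
  Position 1: 'b' from first, 'h' from second => "bh"
  Position 2: 'b' from first, 'h' from second => "bh"
  Position 3: 'b' from first, 'f' from second => "bf"
  Position 4: 'b' from first, 'i' from second => "bi"
Result: cfbhbhbfbi

cfbhbhbfbi


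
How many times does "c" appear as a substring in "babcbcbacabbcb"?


Searching for "c" in "babcbcbacabbcb"
Scanning each position:
  Position 0: "b" => no
  Position 1: "a" => no
  Position 2: "b" => no
  Position 3: "c" => MATCH
  Position 4: "b" => no
  Position 5: "c" => MATCH
  Position 6: "b" => no
  Position 7: "a" => no
  Position 8: "c" => MATCH
  Position 9: "a" => no
  Position 10: "b" => no
  Position 11: "b" => no
  Position 12: "c" => MATCH
  Position 13: "b" => no
Total occurrences: 4

4


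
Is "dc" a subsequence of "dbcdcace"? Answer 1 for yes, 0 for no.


Check if "dc" is a subsequence of "dbcdcace"
Greedy scan:
  Position 0 ('d'): matches sub[0] = 'd'
  Position 1 ('b'): no match needed
  Position 2 ('c'): matches sub[1] = 'c'
  Position 3 ('d'): no match needed
  Position 4 ('c'): no match needed
  Position 5 ('a'): no match needed
  Position 6 ('c'): no match needed
  Position 7 ('e'): no match needed
All 2 characters matched => is a subsequence

1


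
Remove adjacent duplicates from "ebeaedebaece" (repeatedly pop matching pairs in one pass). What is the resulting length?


Input: ebeaedebaece
Stack-based adjacent duplicate removal:
  Read 'e': push. Stack: e
  Read 'b': push. Stack: eb
  Read 'e': push. Stack: ebe
  Read 'a': push. Stack: ebea
  Read 'e': push. Stack: ebeae
  Read 'd': push. Stack: ebeaed
  Read 'e': push. Stack: ebeaede
  Read 'b': push. Stack: ebeaedeb
  Read 'a': push. Stack: ebeaedeba
  Read 'e': push. Stack: ebeaedebae
  Read 'c': push. Stack: ebeaedebaec
  Read 'e': push. Stack: ebeaedebaece
Final stack: "ebeaedebaece" (length 12)

12


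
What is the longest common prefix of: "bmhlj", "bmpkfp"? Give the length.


Words: bmhlj, bmpkfp
  Position 0: all 'b' => match
  Position 1: all 'm' => match
  Position 2: ('h', 'p') => mismatch, stop
LCP = "bm" (length 2)

2


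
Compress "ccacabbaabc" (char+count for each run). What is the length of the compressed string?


Input: ccacabbaabc
Runs:
  'c' x 2 => "c2"
  'a' x 1 => "a1"
  'c' x 1 => "c1"
  'a' x 1 => "a1"
  'b' x 2 => "b2"
  'a' x 2 => "a2"
  'b' x 1 => "b1"
  'c' x 1 => "c1"
Compressed: "c2a1c1a1b2a2b1c1"
Compressed length: 16

16


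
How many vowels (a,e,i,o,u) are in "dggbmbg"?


Input: dggbmbg
Checking each character:
  'd' at position 0: consonant
  'g' at position 1: consonant
  'g' at position 2: consonant
  'b' at position 3: consonant
  'm' at position 4: consonant
  'b' at position 5: consonant
  'g' at position 6: consonant
Total vowels: 0

0


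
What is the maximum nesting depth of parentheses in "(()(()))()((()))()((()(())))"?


Input: "(()(()))()((()))()((()(())))"
Tracking depth:
  Position 0 '(': depth becomes 1
  Position 1 '(': depth becomes 2
  Position 2 ')': depth becomes 1
  Position 3 '(': depth becomes 2
  Position 4 '(': depth becomes 3
  Position 5 ')': depth becomes 2
  Position 6 ')': depth becomes 1
  Position 7 ')': depth becomes 0
  Position 8 '(': depth becomes 1
  Position 9 ')': depth becomes 0
  Position 10 '(': depth becomes 1
  Position 11 '(': depth becomes 2
  Position 12 '(': depth becomes 3
  Position 13 ')': depth becomes 2
  Position 14 ')': depth becomes 1
  Position 15 ')': depth becomes 0
  Position 16 '(': depth becomes 1
  Position 17 ')': depth becomes 0
  Position 18 '(': depth becomes 1
  Position 19 '(': depth becomes 2
  Position 20 '(': depth becomes 3
  Position 21 ')': depth becomes 2
  Position 22 '(': depth becomes 3
  Position 23 '(': depth becomes 4
  Position 24 ')': depth becomes 3
  Position 25 ')': depth becomes 2
  Position 26 ')': depth becomes 1
  Position 27 ')': depth becomes 0
Maximum depth reached: 4

4


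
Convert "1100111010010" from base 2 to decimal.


Input: "1100111010010" in base 2
Positional expansion:
  Digit '1' (value 1) x 2^12 = 4096
  Digit '1' (value 1) x 2^11 = 2048
  Digit '0' (value 0) x 2^10 = 0
  Digit '0' (value 0) x 2^9 = 0
  Digit '1' (value 1) x 2^8 = 256
  Digit '1' (value 1) x 2^7 = 128
  Digit '1' (value 1) x 2^6 = 64
  Digit '0' (value 0) x 2^5 = 0
  Digit '1' (value 1) x 2^4 = 16
  Digit '0' (value 0) x 2^3 = 0
  Digit '0' (value 0) x 2^2 = 0
  Digit '1' (value 1) x 2^1 = 2
  Digit '0' (value 0) x 2^0 = 0
Sum = 6610

6610


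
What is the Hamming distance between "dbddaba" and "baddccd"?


Comparing "dbddaba" and "baddccd" position by position:
  Position 0: 'd' vs 'b' => differ
  Position 1: 'b' vs 'a' => differ
  Position 2: 'd' vs 'd' => same
  Position 3: 'd' vs 'd' => same
  Position 4: 'a' vs 'c' => differ
  Position 5: 'b' vs 'c' => differ
  Position 6: 'a' vs 'd' => differ
Total differences (Hamming distance): 5

5


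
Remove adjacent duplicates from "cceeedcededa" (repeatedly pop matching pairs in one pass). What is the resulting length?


Input: cceeedcededa
Stack-based adjacent duplicate removal:
  Read 'c': push. Stack: c
  Read 'c': matches stack top 'c' => pop. Stack: (empty)
  Read 'e': push. Stack: e
  Read 'e': matches stack top 'e' => pop. Stack: (empty)
  Read 'e': push. Stack: e
  Read 'd': push. Stack: ed
  Read 'c': push. Stack: edc
  Read 'e': push. Stack: edce
  Read 'd': push. Stack: edced
  Read 'e': push. Stack: edcede
  Read 'd': push. Stack: edceded
  Read 'a': push. Stack: edcededa
Final stack: "edcededa" (length 8)

8


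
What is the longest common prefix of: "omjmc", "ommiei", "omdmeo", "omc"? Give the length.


Words: omjmc, ommiei, omdmeo, omc
  Position 0: all 'o' => match
  Position 1: all 'm' => match
  Position 2: ('j', 'm', 'd', 'c') => mismatch, stop
LCP = "om" (length 2)

2


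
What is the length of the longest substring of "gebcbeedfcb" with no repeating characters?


Input: "gebcbeedfcb"
Sliding window (track last position of each char):
  Position 0 ('g'): window [0,0] length 1 -- new best
  Position 1 ('e'): window [0,1] length 2 -- new best
  Position 2 ('b'): window [0,2] length 3 -- new best
  Position 3 ('c'): window [0,3] length 4 -- new best
  Position 4 ('b'): repeat (last at 2), move window start to 3
  Position 4 ('b'): window [3,4] length 2
  Position 5 ('e'): window [3,5] length 3
  Position 6 ('e'): repeat (last at 5), move window start to 6
  Position 6 ('e'): window [6,6] length 1
  Position 7 ('d'): window [6,7] length 2
  Position 8 ('f'): window [6,8] length 3
  Position 9 ('c'): window [6,9] length 4
  Position 10 ('b'): window [6,10] length 5 -- new best
Longest substring with no repeats: "edfcb" with length 5

5


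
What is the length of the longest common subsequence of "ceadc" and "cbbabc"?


LCS of "ceadc" and "cbbabc"
DP table:
           c    b    b    a    b    c
      0    0    0    0    0    0    0
  c   0    1    1    1    1    1    1
  e   0    1    1    1    1    1    1
  a   0    1    1    1    2    2    2
  d   0    1    1    1    2    2    2
  c   0    1    1    1    2    2    3
LCS length = dp[5][6] = 3

3


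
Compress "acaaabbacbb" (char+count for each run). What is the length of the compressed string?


Input: acaaabbacbb
Runs:
  'a' x 1 => "a1"
  'c' x 1 => "c1"
  'a' x 3 => "a3"
  'b' x 2 => "b2"
  'a' x 1 => "a1"
  'c' x 1 => "c1"
  'b' x 2 => "b2"
Compressed: "a1c1a3b2a1c1b2"
Compressed length: 14

14


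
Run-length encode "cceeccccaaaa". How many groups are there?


Input: cceeccccaaaa
Scanning for consecutive runs:
  Group 1: 'c' x 2 (positions 0-1)
  Group 2: 'e' x 2 (positions 2-3)
  Group 3: 'c' x 4 (positions 4-7)
  Group 4: 'a' x 4 (positions 8-11)
Total groups: 4

4


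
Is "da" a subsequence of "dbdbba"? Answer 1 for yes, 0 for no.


Check if "da" is a subsequence of "dbdbba"
Greedy scan:
  Position 0 ('d'): matches sub[0] = 'd'
  Position 1 ('b'): no match needed
  Position 2 ('d'): no match needed
  Position 3 ('b'): no match needed
  Position 4 ('b'): no match needed
  Position 5 ('a'): matches sub[1] = 'a'
All 2 characters matched => is a subsequence

1


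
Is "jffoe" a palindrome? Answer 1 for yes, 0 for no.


Input: jffoe
Reversed: eoffj
  Compare pos 0 ('j') with pos 4 ('e'): MISMATCH
  Compare pos 1 ('f') with pos 3 ('o'): MISMATCH
Result: not a palindrome

0


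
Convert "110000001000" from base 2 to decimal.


Input: "110000001000" in base 2
Positional expansion:
  Digit '1' (value 1) x 2^11 = 2048
  Digit '1' (value 1) x 2^10 = 1024
  Digit '0' (value 0) x 2^9 = 0
  Digit '0' (value 0) x 2^8 = 0
  Digit '0' (value 0) x 2^7 = 0
  Digit '0' (value 0) x 2^6 = 0
  Digit '0' (value 0) x 2^5 = 0
  Digit '0' (value 0) x 2^4 = 0
  Digit '1' (value 1) x 2^3 = 8
  Digit '0' (value 0) x 2^2 = 0
  Digit '0' (value 0) x 2^1 = 0
  Digit '0' (value 0) x 2^0 = 0
Sum = 3080

3080


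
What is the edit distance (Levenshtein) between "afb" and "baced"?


Computing edit distance: "afb" -> "baced"
DP table:
           b    a    c    e    d
      0    1    2    3    4    5
  a   1    1    1    2    3    4
  f   2    2    2    2    3    4
  b   3    2    3    3    3    4
Edit distance = dp[3][5] = 4

4


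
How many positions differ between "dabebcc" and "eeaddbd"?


Comparing "dabebcc" and "eeaddbd" position by position:
  Position 0: 'd' vs 'e' => DIFFER
  Position 1: 'a' vs 'e' => DIFFER
  Position 2: 'b' vs 'a' => DIFFER
  Position 3: 'e' vs 'd' => DIFFER
  Position 4: 'b' vs 'd' => DIFFER
  Position 5: 'c' vs 'b' => DIFFER
  Position 6: 'c' vs 'd' => DIFFER
Positions that differ: 7

7


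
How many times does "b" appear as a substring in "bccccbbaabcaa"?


Searching for "b" in "bccccbbaabcaa"
Scanning each position:
  Position 0: "b" => MATCH
  Position 1: "c" => no
  Position 2: "c" => no
  Position 3: "c" => no
  Position 4: "c" => no
  Position 5: "b" => MATCH
  Position 6: "b" => MATCH
  Position 7: "a" => no
  Position 8: "a" => no
  Position 9: "b" => MATCH
  Position 10: "c" => no
  Position 11: "a" => no
  Position 12: "a" => no
Total occurrences: 4

4


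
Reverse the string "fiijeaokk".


Input: fiijeaokk
Reading characters right to left:
  Position 8: 'k'
  Position 7: 'k'
  Position 6: 'o'
  Position 5: 'a'
  Position 4: 'e'
  Position 3: 'j'
  Position 2: 'i'
  Position 1: 'i'
  Position 0: 'f'
Reversed: kkoaejiif

kkoaejiif


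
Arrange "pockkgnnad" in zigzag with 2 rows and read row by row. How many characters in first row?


Zigzag "pockkgnnad" into 2 rows:
Placing characters:
  'p' => row 0
  'o' => row 1
  'c' => row 0
  'k' => row 1
  'k' => row 0
  'g' => row 1
  'n' => row 0
  'n' => row 1
  'a' => row 0
  'd' => row 1
Rows:
  Row 0: "pckna"
  Row 1: "okgnd"
First row length: 5

5


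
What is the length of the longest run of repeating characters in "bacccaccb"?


Input: "bacccaccb"
Scanning for longest run:
  Position 1 ('a'): new char, reset run to 1
  Position 2 ('c'): new char, reset run to 1
  Position 3 ('c'): continues run of 'c', length=2
  Position 4 ('c'): continues run of 'c', length=3
  Position 5 ('a'): new char, reset run to 1
  Position 6 ('c'): new char, reset run to 1
  Position 7 ('c'): continues run of 'c', length=2
  Position 8 ('b'): new char, reset run to 1
Longest run: 'c' with length 3

3


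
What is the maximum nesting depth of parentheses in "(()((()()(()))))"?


Input: "(()((()()(()))))"
Tracking depth:
  Position 0 '(': depth becomes 1
  Position 1 '(': depth becomes 2
  Position 2 ')': depth becomes 1
  Position 3 '(': depth becomes 2
  Position 4 '(': depth becomes 3
  Position 5 '(': depth becomes 4
  Position 6 ')': depth becomes 3
  Position 7 '(': depth becomes 4
  Position 8 ')': depth becomes 3
  Position 9 '(': depth becomes 4
  Position 10 '(': depth becomes 5
  Position 11 ')': depth becomes 4
  Position 12 ')': depth becomes 3
  Position 13 ')': depth becomes 2
  Position 14 ')': depth becomes 1
  Position 15 ')': depth becomes 0
Maximum depth reached: 5

5


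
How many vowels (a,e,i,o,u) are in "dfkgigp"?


Input: dfkgigp
Checking each character:
  'd' at position 0: consonant
  'f' at position 1: consonant
  'k' at position 2: consonant
  'g' at position 3: consonant
  'i' at position 4: vowel (running total: 1)
  'g' at position 5: consonant
  'p' at position 6: consonant
Total vowels: 1

1


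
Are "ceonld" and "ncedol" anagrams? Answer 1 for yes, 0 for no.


Strings: "ceonld", "ncedol"
Sorted first:  cdelno
Sorted second: cdelno
Sorted forms match => anagrams

1


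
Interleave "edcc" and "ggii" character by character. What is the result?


Interleaving "edcc" and "ggii":
  Position 0: 'e' from first, 'g' from second => "eg"
  Position 1: 'd' from first, 'g' from second => "dg"
  Position 2: 'c' from first, 'i' from second => "ci"
  Position 3: 'c' from first, 'i' from second => "ci"
Result: egdgcici

egdgcici


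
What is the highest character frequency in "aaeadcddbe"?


Input: aaeadcddbe
Character counts:
  'a': 3
  'b': 1
  'c': 1
  'd': 3
  'e': 2
Maximum frequency: 3

3


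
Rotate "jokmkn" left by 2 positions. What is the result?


Input: "jokmkn", rotate left by 2
First 2 characters: "jo"
Remaining characters: "kmkn"
Concatenate remaining + first: "kmkn" + "jo" = "kmknjo"

kmknjo


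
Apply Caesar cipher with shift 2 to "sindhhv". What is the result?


Caesar cipher: shift "sindhhv" by 2
  's' (pos 18) + 2 = pos 20 = 'u'
  'i' (pos 8) + 2 = pos 10 = 'k'
  'n' (pos 13) + 2 = pos 15 = 'p'
  'd' (pos 3) + 2 = pos 5 = 'f'
  'h' (pos 7) + 2 = pos 9 = 'j'
  'h' (pos 7) + 2 = pos 9 = 'j'
  'v' (pos 21) + 2 = pos 23 = 'x'
Result: ukpfjjx

ukpfjjx


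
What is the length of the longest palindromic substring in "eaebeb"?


Input: "eaebeb"
Checking substrings for palindromes:
  [0:3] "eae" (len 3) => palindrome
  [2:5] "ebe" (len 3) => palindrome
  [3:6] "beb" (len 3) => palindrome
Longest palindromic substring: "eae" with length 3

3


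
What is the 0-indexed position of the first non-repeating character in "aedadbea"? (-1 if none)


Input: aedadbea
Character frequencies:
  'a': 3
  'b': 1
  'd': 2
  'e': 2
Scanning left to right for freq == 1:
  Position 0 ('a'): freq=3, skip
  Position 1 ('e'): freq=2, skip
  Position 2 ('d'): freq=2, skip
  Position 3 ('a'): freq=3, skip
  Position 4 ('d'): freq=2, skip
  Position 5 ('b'): unique! => answer = 5

5


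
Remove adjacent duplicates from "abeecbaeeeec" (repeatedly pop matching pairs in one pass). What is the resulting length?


Input: abeecbaeeeec
Stack-based adjacent duplicate removal:
  Read 'a': push. Stack: a
  Read 'b': push. Stack: ab
  Read 'e': push. Stack: abe
  Read 'e': matches stack top 'e' => pop. Stack: ab
  Read 'c': push. Stack: abc
  Read 'b': push. Stack: abcb
  Read 'a': push. Stack: abcba
  Read 'e': push. Stack: abcbae
  Read 'e': matches stack top 'e' => pop. Stack: abcba
  Read 'e': push. Stack: abcbae
  Read 'e': matches stack top 'e' => pop. Stack: abcba
  Read 'c': push. Stack: abcbac
Final stack: "abcbac" (length 6)

6


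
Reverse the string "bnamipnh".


Input: bnamipnh
Reading characters right to left:
  Position 7: 'h'
  Position 6: 'n'
  Position 5: 'p'
  Position 4: 'i'
  Position 3: 'm'
  Position 2: 'a'
  Position 1: 'n'
  Position 0: 'b'
Reversed: hnpimanb

hnpimanb


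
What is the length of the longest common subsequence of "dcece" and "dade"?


LCS of "dcece" and "dade"
DP table:
           d    a    d    e
      0    0    0    0    0
  d   0    1    1    1    1
  c   0    1    1    1    1
  e   0    1    1    1    2
  c   0    1    1    1    2
  e   0    1    1    1    2
LCS length = dp[5][4] = 2

2


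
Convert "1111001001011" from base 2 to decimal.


Input: "1111001001011" in base 2
Positional expansion:
  Digit '1' (value 1) x 2^12 = 4096
  Digit '1' (value 1) x 2^11 = 2048
  Digit '1' (value 1) x 2^10 = 1024
  Digit '1' (value 1) x 2^9 = 512
  Digit '0' (value 0) x 2^8 = 0
  Digit '0' (value 0) x 2^7 = 0
  Digit '1' (value 1) x 2^6 = 64
  Digit '0' (value 0) x 2^5 = 0
  Digit '0' (value 0) x 2^4 = 0
  Digit '1' (value 1) x 2^3 = 8
  Digit '0' (value 0) x 2^2 = 0
  Digit '1' (value 1) x 2^1 = 2
  Digit '1' (value 1) x 2^0 = 1
Sum = 7755

7755


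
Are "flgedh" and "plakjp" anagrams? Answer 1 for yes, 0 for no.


Strings: "flgedh", "plakjp"
Sorted first:  defghl
Sorted second: ajklpp
Differ at position 0: 'd' vs 'a' => not anagrams

0


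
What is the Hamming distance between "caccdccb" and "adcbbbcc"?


Comparing "caccdccb" and "adcbbbcc" position by position:
  Position 0: 'c' vs 'a' => differ
  Position 1: 'a' vs 'd' => differ
  Position 2: 'c' vs 'c' => same
  Position 3: 'c' vs 'b' => differ
  Position 4: 'd' vs 'b' => differ
  Position 5: 'c' vs 'b' => differ
  Position 6: 'c' vs 'c' => same
  Position 7: 'b' vs 'c' => differ
Total differences (Hamming distance): 6

6


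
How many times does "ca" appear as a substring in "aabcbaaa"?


Searching for "ca" in "aabcbaaa"
Scanning each position:
  Position 0: "aa" => no
  Position 1: "ab" => no
  Position 2: "bc" => no
  Position 3: "cb" => no
  Position 4: "ba" => no
  Position 5: "aa" => no
  Position 6: "aa" => no
Total occurrences: 0

0


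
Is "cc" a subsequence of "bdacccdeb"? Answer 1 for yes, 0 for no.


Check if "cc" is a subsequence of "bdacccdeb"
Greedy scan:
  Position 0 ('b'): no match needed
  Position 1 ('d'): no match needed
  Position 2 ('a'): no match needed
  Position 3 ('c'): matches sub[0] = 'c'
  Position 4 ('c'): matches sub[1] = 'c'
  Position 5 ('c'): no match needed
  Position 6 ('d'): no match needed
  Position 7 ('e'): no match needed
  Position 8 ('b'): no match needed
All 2 characters matched => is a subsequence

1


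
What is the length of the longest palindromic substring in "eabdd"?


Input: "eabdd"
Checking substrings for palindromes:
  [3:5] "dd" (len 2) => palindrome
Longest palindromic substring: "dd" with length 2

2


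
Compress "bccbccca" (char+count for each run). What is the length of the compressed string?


Input: bccbccca
Runs:
  'b' x 1 => "b1"
  'c' x 2 => "c2"
  'b' x 1 => "b1"
  'c' x 3 => "c3"
  'a' x 1 => "a1"
Compressed: "b1c2b1c3a1"
Compressed length: 10

10


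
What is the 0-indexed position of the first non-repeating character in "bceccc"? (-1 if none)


Input: bceccc
Character frequencies:
  'b': 1
  'c': 4
  'e': 1
Scanning left to right for freq == 1:
  Position 0 ('b'): unique! => answer = 0

0


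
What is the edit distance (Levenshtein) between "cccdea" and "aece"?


Computing edit distance: "cccdea" -> "aece"
DP table:
           a    e    c    e
      0    1    2    3    4
  c   1    1    2    2    3
  c   2    2    2    2    3
  c   3    3    3    2    3
  d   4    4    4    3    3
  e   5    5    4    4    3
  a   6    5    5    5    4
Edit distance = dp[6][4] = 4

4


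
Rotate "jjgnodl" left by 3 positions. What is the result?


Input: "jjgnodl", rotate left by 3
First 3 characters: "jjg"
Remaining characters: "nodl"
Concatenate remaining + first: "nodl" + "jjg" = "nodljjg"

nodljjg


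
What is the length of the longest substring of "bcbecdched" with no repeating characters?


Input: "bcbecdched"
Sliding window (track last position of each char):
  Position 0 ('b'): window [0,0] length 1 -- new best
  Position 1 ('c'): window [0,1] length 2 -- new best
  Position 2 ('b'): repeat (last at 0), move window start to 1
  Position 2 ('b'): window [1,2] length 2
  Position 3 ('e'): window [1,3] length 3 -- new best
  Position 4 ('c'): repeat (last at 1), move window start to 2
  Position 4 ('c'): window [2,4] length 3
  Position 5 ('d'): window [2,5] length 4 -- new best
  Position 6 ('c'): repeat (last at 4), move window start to 5
  Position 6 ('c'): window [5,6] length 2
  Position 7 ('h'): window [5,7] length 3
  Position 8 ('e'): window [5,8] length 4
  Position 9 ('d'): repeat (last at 5), move window start to 6
  Position 9 ('d'): window [6,9] length 4
Longest substring with no repeats: "becd" with length 4

4


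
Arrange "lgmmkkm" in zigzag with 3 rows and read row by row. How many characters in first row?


Zigzag "lgmmkkm" into 3 rows:
Placing characters:
  'l' => row 0
  'g' => row 1
  'm' => row 2
  'm' => row 1
  'k' => row 0
  'k' => row 1
  'm' => row 2
Rows:
  Row 0: "lk"
  Row 1: "gmk"
  Row 2: "mm"
First row length: 2

2


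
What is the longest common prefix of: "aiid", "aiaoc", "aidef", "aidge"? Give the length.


Words: aiid, aiaoc, aidef, aidge
  Position 0: all 'a' => match
  Position 1: all 'i' => match
  Position 2: ('i', 'a', 'd', 'd') => mismatch, stop
LCP = "ai" (length 2)

2


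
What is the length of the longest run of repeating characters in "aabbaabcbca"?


Input: "aabbaabcbca"
Scanning for longest run:
  Position 1 ('a'): continues run of 'a', length=2
  Position 2 ('b'): new char, reset run to 1
  Position 3 ('b'): continues run of 'b', length=2
  Position 4 ('a'): new char, reset run to 1
  Position 5 ('a'): continues run of 'a', length=2
  Position 6 ('b'): new char, reset run to 1
  Position 7 ('c'): new char, reset run to 1
  Position 8 ('b'): new char, reset run to 1
  Position 9 ('c'): new char, reset run to 1
  Position 10 ('a'): new char, reset run to 1
Longest run: 'a' with length 2

2
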